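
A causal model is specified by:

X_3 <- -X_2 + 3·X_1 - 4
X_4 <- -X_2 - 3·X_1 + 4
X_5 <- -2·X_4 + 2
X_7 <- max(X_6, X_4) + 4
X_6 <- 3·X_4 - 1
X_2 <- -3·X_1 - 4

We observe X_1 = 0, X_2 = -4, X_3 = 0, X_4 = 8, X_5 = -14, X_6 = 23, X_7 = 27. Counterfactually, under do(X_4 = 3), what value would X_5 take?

-4

Intervening sets X_4 = 3 and removes its equation (X_4 <- -X_2 - 3·X_1 + 4).
X_5 = -2·X_4 + 2  [with X_4=3]  = -4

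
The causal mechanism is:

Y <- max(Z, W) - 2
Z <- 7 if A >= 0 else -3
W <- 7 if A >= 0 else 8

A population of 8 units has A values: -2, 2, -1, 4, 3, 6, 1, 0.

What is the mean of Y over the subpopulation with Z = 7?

5

Conditioning on Z=7 selects the 6 unit(s) with A ∈ {2, 4, 3, 6, 1, 0}. Their Y values: 5, 5, 5, 5, 5, 5. Mean = 5.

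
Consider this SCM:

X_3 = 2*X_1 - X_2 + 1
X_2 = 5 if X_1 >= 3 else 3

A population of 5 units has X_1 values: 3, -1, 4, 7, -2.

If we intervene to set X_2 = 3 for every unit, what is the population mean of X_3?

Every unit gets X_2=3 under the intervention. X_3 values become 4, -4, 6, 12, -6; E[X_3|do(X_2=3)] = 2.4.

2.4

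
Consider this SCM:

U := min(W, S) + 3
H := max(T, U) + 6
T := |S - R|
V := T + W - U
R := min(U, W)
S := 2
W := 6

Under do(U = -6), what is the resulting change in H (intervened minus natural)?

The intervention breaks the incoming arrows to U: U := min(W, S) + 3 no longer applies, and U = -6.
R = min(U, W)  [with U=-6, W=6]  = -6
T = |S - R|  [with S=2, R=-6]  = 8
H = max(T, U) + 6  [with T=8, U=-6]  = 14
Without intervention: U = min(W, S) + 3  [with W=6, S=2]  = 5; R = min(U, W)  [with U=5, W=6]  = 5; T = |S - R|  [with S=2, R=5]  = 3; H = max(T, U) + 6  [with T=3, U=5]  = 11.
Change = 14 − 11 = 3.

3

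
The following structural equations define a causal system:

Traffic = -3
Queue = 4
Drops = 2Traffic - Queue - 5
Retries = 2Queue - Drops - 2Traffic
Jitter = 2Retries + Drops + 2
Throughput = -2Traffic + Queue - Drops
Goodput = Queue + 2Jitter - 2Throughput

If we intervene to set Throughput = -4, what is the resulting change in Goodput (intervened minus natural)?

Intervening sets Throughput = -4 and removes its equation (Throughput = -2Traffic + Queue - Drops).
Drops = 2Traffic - Queue - 5  [with Traffic=-3, Queue=4]  = -15
Retries = 2Queue - Drops - 2Traffic  [with Queue=4, Drops=-15, Traffic=-3]  = 29
Jitter = 2Retries + Drops + 2  [with Retries=29, Drops=-15]  = 45
Goodput = Queue + 2Jitter - 2Throughput  [with Queue=4, Jitter=45, Throughput=-4]  = 102
Without intervention: Drops = 2Traffic - Queue - 5  [with Traffic=-3, Queue=4]  = -15; Retries = 2Queue - Drops - 2Traffic  [with Queue=4, Drops=-15, Traffic=-3]  = 29; Jitter = 2Retries + Drops + 2  [with Retries=29, Drops=-15]  = 45; Throughput = -2Traffic + Queue - Drops  [with Traffic=-3, Queue=4, Drops=-15]  = 25; Goodput = Queue + 2Jitter - 2Throughput  [with Queue=4, Jitter=45, Throughput=25]  = 44.
Change = 102 − 44 = 58.

58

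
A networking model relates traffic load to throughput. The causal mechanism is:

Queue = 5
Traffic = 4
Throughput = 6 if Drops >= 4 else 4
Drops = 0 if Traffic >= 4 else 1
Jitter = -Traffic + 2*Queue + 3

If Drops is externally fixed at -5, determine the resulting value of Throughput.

4

do(Drops=-5) replaces the equation Drops = 0 if Traffic >= 4 else 1 with the constant Drops = -5.
Throughput = 6 if Drops >= 4 else 4  [with Drops=-5]  = 4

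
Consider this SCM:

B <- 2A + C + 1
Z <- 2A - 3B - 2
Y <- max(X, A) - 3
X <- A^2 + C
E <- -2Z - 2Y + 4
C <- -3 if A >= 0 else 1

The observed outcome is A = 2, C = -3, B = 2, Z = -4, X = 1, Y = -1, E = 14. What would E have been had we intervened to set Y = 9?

Intervening sets Y = 9 and removes its equation (Y <- max(X, A) - 3).
C = -3 if A >= 0 else 1  [with A=2]  = -3
B = 2A + C + 1  [with A=2, C=-3]  = 2
Z = 2A - 3B - 2  [with A=2, B=2]  = -4
E = -2Z - 2Y + 4  [with Z=-4, Y=9]  = -6

-6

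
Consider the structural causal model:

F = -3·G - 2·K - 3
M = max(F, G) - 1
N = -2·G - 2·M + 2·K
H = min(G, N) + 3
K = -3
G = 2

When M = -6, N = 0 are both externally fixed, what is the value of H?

The joint intervention fixes M = -6, N = 0, removing each variable's own equation.
H = min(G, N) + 3  [with G=2, N=0]  = 3

3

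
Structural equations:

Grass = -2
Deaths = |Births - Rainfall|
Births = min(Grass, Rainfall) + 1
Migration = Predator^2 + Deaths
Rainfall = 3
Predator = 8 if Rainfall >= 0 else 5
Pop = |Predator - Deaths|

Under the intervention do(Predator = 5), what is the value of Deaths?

do(Predator=5) replaces the equation Predator = 8 if Rainfall >= 0 else 5 with the constant Predator = 5.
Deaths is not downstream of the intervention, so its value is determined by the original equations.
Births = min(Grass, Rainfall) + 1  [with Grass=-2, Rainfall=3]  = -1
Deaths = |Births - Rainfall|  [with Births=-1, Rainfall=3]  = 4

4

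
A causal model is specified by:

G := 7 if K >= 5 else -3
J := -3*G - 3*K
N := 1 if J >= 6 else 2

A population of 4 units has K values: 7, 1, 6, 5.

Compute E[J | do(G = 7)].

Every unit gets G=7 under the intervention. J values become -42, -24, -39, -36; E[J|do(G=7)] = -35.25.

-35.25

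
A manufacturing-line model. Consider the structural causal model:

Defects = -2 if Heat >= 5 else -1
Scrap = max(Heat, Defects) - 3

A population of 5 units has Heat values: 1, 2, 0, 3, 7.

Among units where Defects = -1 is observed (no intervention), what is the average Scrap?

E[Scrap|Defects=-1] averages over only the 4 units with Defects=-1 (Heat = 1, 2, 0, 3): Scrap = -2, -1, -3, 0, mean -1.5.

-1.5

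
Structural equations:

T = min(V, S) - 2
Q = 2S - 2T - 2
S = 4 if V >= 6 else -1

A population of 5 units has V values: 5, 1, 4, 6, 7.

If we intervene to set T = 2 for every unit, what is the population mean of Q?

-4

The intervention sets T=2 in all 5 units regardless of V. Recomputing Q per unit gives -8, -8, -8, 2, 2; average -4.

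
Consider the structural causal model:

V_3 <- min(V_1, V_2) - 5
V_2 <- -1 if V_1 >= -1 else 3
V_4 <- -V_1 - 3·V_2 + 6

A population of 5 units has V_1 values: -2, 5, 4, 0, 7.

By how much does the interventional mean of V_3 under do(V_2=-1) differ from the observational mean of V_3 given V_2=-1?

Under do(V_2=-1), V_2's equation is replaced by V_2=-1 for every unit. Per-unit V_3: -7, -6, -6, -6, -6. Mean = -6.2.
E[V_3|V_2=-1] averages over only the 4 units with V_2=-1 (V_1 = 5, 4, 0, 7): V_3 = -6, -6, -6, -6, mean -6.
Difference = -6.2 − (-6) = -0.2.

-0.2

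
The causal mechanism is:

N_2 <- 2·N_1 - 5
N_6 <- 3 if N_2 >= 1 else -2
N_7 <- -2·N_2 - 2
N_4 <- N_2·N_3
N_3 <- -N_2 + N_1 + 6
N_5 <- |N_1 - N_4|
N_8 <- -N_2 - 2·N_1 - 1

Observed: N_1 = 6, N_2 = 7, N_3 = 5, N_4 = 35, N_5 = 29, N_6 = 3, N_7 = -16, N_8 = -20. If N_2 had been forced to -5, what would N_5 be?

91

do(N_2=-5) replaces the equation N_2 <- 2·N_1 - 5 with the constant N_2 = -5.
N_3 = -N_2 + N_1 + 6  [with N_2=-5, N_1=6]  = 17
N_4 = N_2·N_3  [with N_2=-5, N_3=17]  = -85
N_5 = |N_1 - N_4|  [with N_1=6, N_4=-85]  = 91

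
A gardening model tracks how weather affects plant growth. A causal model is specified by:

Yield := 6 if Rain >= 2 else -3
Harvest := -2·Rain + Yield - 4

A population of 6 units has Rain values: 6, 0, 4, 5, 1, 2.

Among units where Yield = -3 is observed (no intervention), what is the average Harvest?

Conditioning on Yield=-3 selects the 2 unit(s) with Rain ∈ {0, 1}. Their Harvest values: -7, -9. Mean = -8.

-8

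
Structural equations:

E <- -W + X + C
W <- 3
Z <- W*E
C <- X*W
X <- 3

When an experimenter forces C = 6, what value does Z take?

do(C=6) replaces the equation C <- X*W with the constant C = 6.
E = -W + X + C  [with W=3, X=3, C=6]  = 6
Z = W*E  [with W=3, E=6]  = 18

18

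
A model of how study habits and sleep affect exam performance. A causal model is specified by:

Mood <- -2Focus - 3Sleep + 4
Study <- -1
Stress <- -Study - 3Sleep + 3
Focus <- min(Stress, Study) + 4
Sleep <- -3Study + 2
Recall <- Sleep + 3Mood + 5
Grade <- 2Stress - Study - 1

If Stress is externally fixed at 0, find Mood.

-17

do(Stress=0) replaces the equation Stress <- -Study - 3Sleep + 3 with the constant Stress = 0.
Sleep = -3Study + 2  [with Study=-1]  = 5
Focus = min(Stress, Study) + 4  [with Stress=0, Study=-1]  = 3
Mood = -2Focus - 3Sleep + 4  [with Focus=3, Sleep=5]  = -17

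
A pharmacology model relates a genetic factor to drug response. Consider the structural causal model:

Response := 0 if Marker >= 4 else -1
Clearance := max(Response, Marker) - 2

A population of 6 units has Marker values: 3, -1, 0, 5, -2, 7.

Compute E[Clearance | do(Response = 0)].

0.5

Every unit gets Response=0 under the intervention. Clearance values become 1, -2, -2, 3, -2, 5; E[Clearance|do(Response=0)] = 0.5.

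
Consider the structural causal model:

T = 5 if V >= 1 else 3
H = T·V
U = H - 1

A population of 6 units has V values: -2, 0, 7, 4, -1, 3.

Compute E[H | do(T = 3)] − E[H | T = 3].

8.5

Under do(T=3), T's equation is replaced by T=3 for every unit. Per-unit H: -6, 0, 21, 12, -3, 9. Mean = 5.5.
Conditioning on T=3 selects the 3 unit(s) with V ∈ {-2, 0, -1}. Their H values: -6, 0, -3. Mean = -3.
Difference = 5.5 − (-3) = 8.5.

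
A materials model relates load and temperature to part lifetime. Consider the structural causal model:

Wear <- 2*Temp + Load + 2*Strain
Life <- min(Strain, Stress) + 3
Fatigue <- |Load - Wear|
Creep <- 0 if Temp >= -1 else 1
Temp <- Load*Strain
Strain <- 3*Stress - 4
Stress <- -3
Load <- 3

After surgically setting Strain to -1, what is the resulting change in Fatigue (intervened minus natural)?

The intervention breaks the incoming arrows to Strain: Strain <- 3*Stress - 4 no longer applies, and Strain = -1.
Temp = Load*Strain  [with Load=3, Strain=-1]  = -3
Wear = 2*Temp + Load + 2*Strain  [with Temp=-3, Load=3, Strain=-1]  = -5
Fatigue = |Load - Wear|  [with Load=3, Wear=-5]  = 8
Without intervention: Strain = 3*Stress - 4  [with Stress=-3]  = -13; Temp = Load*Strain  [with Load=3, Strain=-13]  = -39; Wear = 2*Temp + Load + 2*Strain  [with Temp=-39, Load=3, Strain=-13]  = -101; Fatigue = |Load - Wear|  [with Load=3, Wear=-101]  = 104.
Change = 8 − 104 = -96.

-96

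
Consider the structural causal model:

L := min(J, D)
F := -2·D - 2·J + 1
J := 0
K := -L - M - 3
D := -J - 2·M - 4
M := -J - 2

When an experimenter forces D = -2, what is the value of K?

The intervention breaks the incoming arrows to D: D := -J - 2·M - 4 no longer applies, and D = -2.
M = -J - 2  [with J=0]  = -2
L = min(J, D)  [with J=0, D=-2]  = -2
K = -L - M - 3  [with L=-2, M=-2]  = 1

1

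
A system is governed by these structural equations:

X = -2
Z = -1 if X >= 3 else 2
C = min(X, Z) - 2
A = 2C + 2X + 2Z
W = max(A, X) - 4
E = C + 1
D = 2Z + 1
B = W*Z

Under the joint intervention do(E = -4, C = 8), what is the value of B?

24

Setting E = -4, C = 8 by intervention discards those variables' equations.
Z = -1 if X >= 3 else 2  [with X=-2]  = 2
A = 2C + 2X + 2Z  [with C=8, X=-2, Z=2]  = 16
W = max(A, X) - 4  [with A=16, X=-2]  = 12
B = W*Z  [with W=12, Z=2]  = 24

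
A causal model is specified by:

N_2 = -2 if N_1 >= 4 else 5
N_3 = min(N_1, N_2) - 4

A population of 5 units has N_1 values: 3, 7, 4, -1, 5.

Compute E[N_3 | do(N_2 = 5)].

The intervention sets N_2=5 in all 5 units regardless of N_1. Recomputing N_3 per unit gives -1, 1, 0, -5, 1; average -0.8.

-0.8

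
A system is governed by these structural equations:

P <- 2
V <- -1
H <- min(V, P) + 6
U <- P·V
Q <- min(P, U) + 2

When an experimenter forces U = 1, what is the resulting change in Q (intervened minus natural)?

Intervening sets U = 1 and removes its equation (U <- P·V).
Q = min(P, U) + 2  [with P=2, U=1]  = 3
Without intervention: U = P·V  [with P=2, V=-1]  = -2; Q = min(P, U) + 2  [with P=2, U=-2]  = 0.
Change = 3 − 0 = 3.

3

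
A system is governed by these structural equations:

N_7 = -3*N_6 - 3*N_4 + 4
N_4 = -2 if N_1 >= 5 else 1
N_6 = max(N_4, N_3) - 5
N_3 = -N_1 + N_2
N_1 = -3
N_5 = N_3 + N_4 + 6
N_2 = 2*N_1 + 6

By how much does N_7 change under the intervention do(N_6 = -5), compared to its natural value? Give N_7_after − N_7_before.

Intervening sets N_6 = -5 and removes its equation (N_6 = max(N_4, N_3) - 5).
N_4 = -2 if N_1 >= 5 else 1  [with N_1=-3]  = 1
N_7 = -3*N_6 - 3*N_4 + 4  [with N_6=-5, N_4=1]  = 16
Without intervention: N_2 = 2*N_1 + 6  [with N_1=-3]  = 0; N_3 = -N_1 + N_2  [with N_1=-3, N_2=0]  = 3; N_4 = -2 if N_1 >= 5 else 1  [with N_1=-3]  = 1; N_6 = max(N_4, N_3) - 5  [with N_4=1, N_3=3]  = -2; N_7 = -3*N_6 - 3*N_4 + 4  [with N_6=-2, N_4=1]  = 7.
Change = 16 − 7 = 9.

9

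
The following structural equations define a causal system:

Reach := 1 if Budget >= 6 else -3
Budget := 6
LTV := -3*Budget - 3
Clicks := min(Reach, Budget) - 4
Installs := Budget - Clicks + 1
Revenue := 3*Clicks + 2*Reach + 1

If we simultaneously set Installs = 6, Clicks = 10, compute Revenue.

33

The joint intervention fixes Installs = 6, Clicks = 10, removing each variable's own equation.
Reach = 1 if Budget >= 6 else -3  [with Budget=6]  = 1
Revenue = 3*Clicks + 2*Reach + 1  [with Clicks=10, Reach=1]  = 33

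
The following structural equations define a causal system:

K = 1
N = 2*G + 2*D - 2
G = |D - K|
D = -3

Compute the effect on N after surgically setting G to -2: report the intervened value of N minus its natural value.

-12

The intervention breaks the incoming arrows to G: G = |D - K| no longer applies, and G = -2.
N = 2*G + 2*D - 2  [with G=-2, D=-3]  = -12
Without intervention: G = |D - K|  [with D=-3, K=1]  = 4; N = 2*G + 2*D - 2  [with G=4, D=-3]  = 0.
Change = -12 − 0 = -12.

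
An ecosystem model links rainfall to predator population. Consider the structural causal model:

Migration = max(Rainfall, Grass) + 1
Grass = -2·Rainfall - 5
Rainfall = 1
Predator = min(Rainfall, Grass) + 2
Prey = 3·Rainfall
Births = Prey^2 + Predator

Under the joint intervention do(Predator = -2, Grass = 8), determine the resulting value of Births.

7

The joint intervention fixes Predator = -2, Grass = 8, removing each variable's own equation.
Prey = 3·Rainfall  [with Rainfall=1]  = 3
Births = Prey^2 + Predator  [with Prey=3, Predator=-2]  = 7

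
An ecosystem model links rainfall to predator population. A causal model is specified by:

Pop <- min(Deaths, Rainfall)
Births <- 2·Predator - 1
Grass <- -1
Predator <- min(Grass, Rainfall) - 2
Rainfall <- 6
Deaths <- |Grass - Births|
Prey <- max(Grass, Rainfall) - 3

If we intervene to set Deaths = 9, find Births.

do(Deaths=9) replaces the equation Deaths <- |Grass - Births| with the constant Deaths = 9.
Since Births is not a descendant of the intervened variable, it is unaffected.
Predator = min(Grass, Rainfall) - 2  [with Grass=-1, Rainfall=6]  = -3
Births = 2·Predator - 1  [with Predator=-3]  = -7

-7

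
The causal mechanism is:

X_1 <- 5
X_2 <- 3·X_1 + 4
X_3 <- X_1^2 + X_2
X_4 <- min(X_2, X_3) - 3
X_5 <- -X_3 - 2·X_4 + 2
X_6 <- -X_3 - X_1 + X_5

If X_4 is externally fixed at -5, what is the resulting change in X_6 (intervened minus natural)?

Under do(X_4=-5), the mechanism X_4 <- min(X_2, X_3) - 3 is discarded; X_4 is fixed at -5.
X_2 = 3·X_1 + 4  [with X_1=5]  = 19
X_3 = X_1^2 + X_2  [with X_1=5, X_2=19]  = 44
X_5 = -X_3 - 2·X_4 + 2  [with X_3=44, X_4=-5]  = -32
X_6 = -X_3 - X_1 + X_5  [with X_3=44, X_1=5, X_5=-32]  = -81
Without intervention: X_2 = 3·X_1 + 4  [with X_1=5]  = 19; X_3 = X_1^2 + X_2  [with X_1=5, X_2=19]  = 44; X_4 = min(X_2, X_3) - 3  [with X_2=19, X_3=44]  = 16; X_5 = -X_3 - 2·X_4 + 2  [with X_3=44, X_4=16]  = -74; X_6 = -X_3 - X_1 + X_5  [with X_3=44, X_1=5, X_5=-74]  = -123.
Change = -81 − (-123) = 42.

42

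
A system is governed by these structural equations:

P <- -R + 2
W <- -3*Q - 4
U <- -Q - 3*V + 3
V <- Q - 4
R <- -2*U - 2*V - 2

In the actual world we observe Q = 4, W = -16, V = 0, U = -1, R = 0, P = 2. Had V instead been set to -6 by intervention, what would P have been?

26

The intervention breaks the incoming arrows to V: V <- Q - 4 no longer applies, and V = -6.
U = -Q - 3*V + 3  [with Q=4, V=-6]  = 17
R = -2*U - 2*V - 2  [with U=17, V=-6]  = -24
P = -R + 2  [with R=-24]  = 26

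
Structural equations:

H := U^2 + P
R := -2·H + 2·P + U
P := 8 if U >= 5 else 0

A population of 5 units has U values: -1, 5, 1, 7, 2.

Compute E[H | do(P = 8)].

Under do(P=8), P's equation is replaced by P=8 for every unit. Per-unit H: 9, 33, 9, 57, 12. Mean = 24.

24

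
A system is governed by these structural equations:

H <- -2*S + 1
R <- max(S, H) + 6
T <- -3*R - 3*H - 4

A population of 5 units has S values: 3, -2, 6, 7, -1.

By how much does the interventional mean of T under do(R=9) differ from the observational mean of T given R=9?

The intervention sets R=9 in all 5 units regardless of S. Recomputing T per unit gives -16, -46, 2, 8, -40; average -18.4.
E[T|R=9] averages over only the 2 units with R=9 (S = 3, -1): T = -16, -40, mean -28.
Difference = -18.4 − (-28) = 9.6.

9.6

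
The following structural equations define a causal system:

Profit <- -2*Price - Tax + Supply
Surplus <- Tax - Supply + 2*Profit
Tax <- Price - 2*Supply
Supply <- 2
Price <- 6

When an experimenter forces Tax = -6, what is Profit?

-4

The intervention breaks the incoming arrows to Tax: Tax <- Price - 2*Supply no longer applies, and Tax = -6.
Profit = -2*Price - Tax + Supply  [with Price=6, Tax=-6, Supply=2]  = -4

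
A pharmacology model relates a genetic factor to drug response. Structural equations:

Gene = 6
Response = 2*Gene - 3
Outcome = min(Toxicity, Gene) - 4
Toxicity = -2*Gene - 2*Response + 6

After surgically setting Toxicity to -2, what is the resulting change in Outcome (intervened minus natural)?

The intervention breaks the incoming arrows to Toxicity: Toxicity = -2*Gene - 2*Response + 6 no longer applies, and Toxicity = -2.
Outcome = min(Toxicity, Gene) - 4  [with Toxicity=-2, Gene=6]  = -6
Without intervention: Response = 2*Gene - 3  [with Gene=6]  = 9; Toxicity = -2*Gene - 2*Response + 6  [with Gene=6, Response=9]  = -24; Outcome = min(Toxicity, Gene) - 4  [with Toxicity=-24, Gene=6]  = -28.
Change = -6 − (-28) = 22.

22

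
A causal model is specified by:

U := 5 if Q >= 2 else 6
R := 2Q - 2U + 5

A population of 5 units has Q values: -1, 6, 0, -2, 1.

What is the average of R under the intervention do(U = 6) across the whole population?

The intervention sets U=6 in all 5 units regardless of Q. Recomputing R per unit gives -9, 5, -7, -11, -5; average -5.4.

-5.4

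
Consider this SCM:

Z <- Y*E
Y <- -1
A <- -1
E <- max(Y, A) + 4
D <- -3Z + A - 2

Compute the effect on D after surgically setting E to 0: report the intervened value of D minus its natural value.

-9

do(E=0) replaces the equation E <- max(Y, A) + 4 with the constant E = 0.
Z = Y*E  [with Y=-1, E=0]  = 0
D = -3Z + A - 2  [with Z=0, A=-1]  = -3
Without intervention: E = max(Y, A) + 4  [with Y=-1, A=-1]  = 3; Z = Y*E  [with Y=-1, E=3]  = -3; D = -3Z + A - 2  [with Z=-3, A=-1]  = 6.
Change = -3 − 6 = -9.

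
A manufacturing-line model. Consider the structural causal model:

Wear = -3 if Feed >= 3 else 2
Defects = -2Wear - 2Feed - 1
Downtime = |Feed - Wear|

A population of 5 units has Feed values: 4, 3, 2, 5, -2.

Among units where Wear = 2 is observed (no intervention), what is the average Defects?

Observing Wear=2 restricts to units where Wear's equation naturally yields 2: Feed ∈ {2, -2}. In that subpopulation Defects = -9, -1, mean -5.

-5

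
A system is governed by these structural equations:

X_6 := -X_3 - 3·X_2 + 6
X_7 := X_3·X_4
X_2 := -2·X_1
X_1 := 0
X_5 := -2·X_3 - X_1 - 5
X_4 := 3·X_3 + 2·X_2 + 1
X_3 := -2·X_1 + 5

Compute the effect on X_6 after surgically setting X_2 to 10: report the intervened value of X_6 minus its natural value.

-30

Under do(X_2=10), the mechanism X_2 := -2·X_1 is discarded; X_2 is fixed at 10.
X_3 = -2·X_1 + 5  [with X_1=0]  = 5
X_6 = -X_3 - 3·X_2 + 6  [with X_3=5, X_2=10]  = -29
Without intervention: X_2 = -2·X_1  [with X_1=0]  = 0; X_3 = -2·X_1 + 5  [with X_1=0]  = 5; X_6 = -X_3 - 3·X_2 + 6  [with X_3=5, X_2=0]  = 1.
Change = -29 − 1 = -30.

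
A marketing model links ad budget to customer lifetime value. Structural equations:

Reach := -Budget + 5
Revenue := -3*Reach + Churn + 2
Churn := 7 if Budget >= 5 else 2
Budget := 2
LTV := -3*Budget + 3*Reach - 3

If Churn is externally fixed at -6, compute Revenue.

-13

The intervention breaks the incoming arrows to Churn: Churn := 7 if Budget >= 5 else 2 no longer applies, and Churn = -6.
Reach = -Budget + 5  [with Budget=2]  = 3
Revenue = -3*Reach + Churn + 2  [with Reach=3, Churn=-6]  = -13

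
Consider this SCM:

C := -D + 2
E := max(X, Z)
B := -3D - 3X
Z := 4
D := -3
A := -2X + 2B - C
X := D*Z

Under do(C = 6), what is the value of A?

108

Intervening sets C = 6 and removes its equation (C := -D + 2).
X = D*Z  [with D=-3, Z=4]  = -12
B = -3D - 3X  [with D=-3, X=-12]  = 45
A = -2X + 2B - C  [with X=-12, B=45, C=6]  = 108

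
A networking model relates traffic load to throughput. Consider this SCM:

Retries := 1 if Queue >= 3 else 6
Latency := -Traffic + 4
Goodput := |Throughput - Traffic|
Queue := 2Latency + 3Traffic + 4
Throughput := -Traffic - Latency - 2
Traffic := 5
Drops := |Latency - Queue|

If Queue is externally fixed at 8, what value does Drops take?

The intervention breaks the incoming arrows to Queue: Queue := 2Latency + 3Traffic + 4 no longer applies, and Queue = 8.
Latency = -Traffic + 4  [with Traffic=5]  = -1
Drops = |Latency - Queue|  [with Latency=-1, Queue=8]  = 9

9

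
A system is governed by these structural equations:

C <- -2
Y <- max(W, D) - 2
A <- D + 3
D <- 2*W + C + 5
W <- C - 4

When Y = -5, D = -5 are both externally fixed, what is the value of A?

Under do(Y = -5, D = -5), each intervened variable's structural equation is replaced by its fixed value.
A = D + 3  [with D=-5]  = -2

-2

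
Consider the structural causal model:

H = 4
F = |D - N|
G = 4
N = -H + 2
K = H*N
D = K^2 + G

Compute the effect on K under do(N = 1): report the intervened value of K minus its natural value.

12

The intervention breaks the incoming arrows to N: N = -H + 2 no longer applies, and N = 1.
K = H*N  [with H=4, N=1]  = 4
Without intervention: N = -H + 2  [with H=4]  = -2; K = H*N  [with H=4, N=-2]  = -8.
Change = 4 − (-8) = 12.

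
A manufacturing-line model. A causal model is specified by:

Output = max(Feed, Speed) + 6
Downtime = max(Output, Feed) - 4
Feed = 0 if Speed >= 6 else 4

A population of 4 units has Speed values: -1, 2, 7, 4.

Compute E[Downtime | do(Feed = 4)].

6.75

The intervention sets Feed=4 in all 4 units regardless of Speed. Recomputing Downtime per unit gives 6, 6, 9, 6; average 6.75.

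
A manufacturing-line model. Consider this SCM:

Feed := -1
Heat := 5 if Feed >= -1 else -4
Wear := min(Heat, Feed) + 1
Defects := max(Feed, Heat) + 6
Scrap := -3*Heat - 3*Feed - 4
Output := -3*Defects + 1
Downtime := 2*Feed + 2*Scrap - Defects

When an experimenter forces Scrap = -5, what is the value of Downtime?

-23

Under do(Scrap=-5), the mechanism Scrap := -3*Heat - 3*Feed - 4 is discarded; Scrap is fixed at -5.
Heat = 5 if Feed >= -1 else -4  [with Feed=-1]  = 5
Defects = max(Feed, Heat) + 6  [with Feed=-1, Heat=5]  = 11
Downtime = 2*Feed + 2*Scrap - Defects  [with Feed=-1, Scrap=-5, Defects=11]  = -23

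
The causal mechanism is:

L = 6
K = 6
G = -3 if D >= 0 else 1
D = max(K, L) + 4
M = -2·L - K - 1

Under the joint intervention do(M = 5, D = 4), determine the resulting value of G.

Setting M = 5, D = 4 by intervention discards those variables' equations.
G = -3 if D >= 0 else 1  [with D=4]  = -3

-3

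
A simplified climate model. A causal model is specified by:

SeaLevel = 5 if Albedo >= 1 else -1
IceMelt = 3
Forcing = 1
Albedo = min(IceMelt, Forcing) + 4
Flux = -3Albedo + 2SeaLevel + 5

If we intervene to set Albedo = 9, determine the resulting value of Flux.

-12

do(Albedo=9) replaces the equation Albedo = min(IceMelt, Forcing) + 4 with the constant Albedo = 9.
SeaLevel = 5 if Albedo >= 1 else -1  [with Albedo=9]  = 5
Flux = -3Albedo + 2SeaLevel + 5  [with Albedo=9, SeaLevel=5]  = -12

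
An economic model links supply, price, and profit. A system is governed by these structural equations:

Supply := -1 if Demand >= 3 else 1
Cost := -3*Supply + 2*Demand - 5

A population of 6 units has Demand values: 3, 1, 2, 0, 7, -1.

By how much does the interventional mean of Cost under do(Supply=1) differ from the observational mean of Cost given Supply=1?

3

do(Supply=1) breaks Supply's dependence on Demand. With Supply=1 fixed, Cost across the units is -2, -6, -4, -8, 6, -10, mean -4.
Conditioning on Supply=1 selects the 4 unit(s) with Demand ∈ {1, 2, 0, -1}. Their Cost values: -6, -4, -8, -10. Mean = -7.
Difference = -4 − (-7) = 3.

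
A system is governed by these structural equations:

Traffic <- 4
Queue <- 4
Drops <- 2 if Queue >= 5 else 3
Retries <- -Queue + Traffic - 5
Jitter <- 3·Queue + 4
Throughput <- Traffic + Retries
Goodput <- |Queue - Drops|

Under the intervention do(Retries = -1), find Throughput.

3

Under do(Retries=-1), the mechanism Retries <- -Queue + Traffic - 5 is discarded; Retries is fixed at -1.
Throughput = Traffic + Retries  [with Traffic=4, Retries=-1]  = 3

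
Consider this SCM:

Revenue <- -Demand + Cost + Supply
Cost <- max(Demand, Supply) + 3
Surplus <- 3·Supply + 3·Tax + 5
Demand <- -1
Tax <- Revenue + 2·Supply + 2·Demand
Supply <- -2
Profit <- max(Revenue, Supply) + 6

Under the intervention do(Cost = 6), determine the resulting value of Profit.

The intervention breaks the incoming arrows to Cost: Cost <- max(Demand, Supply) + 3 no longer applies, and Cost = 6.
Revenue = -Demand + Cost + Supply  [with Demand=-1, Cost=6, Supply=-2]  = 5
Profit = max(Revenue, Supply) + 6  [with Revenue=5, Supply=-2]  = 11

11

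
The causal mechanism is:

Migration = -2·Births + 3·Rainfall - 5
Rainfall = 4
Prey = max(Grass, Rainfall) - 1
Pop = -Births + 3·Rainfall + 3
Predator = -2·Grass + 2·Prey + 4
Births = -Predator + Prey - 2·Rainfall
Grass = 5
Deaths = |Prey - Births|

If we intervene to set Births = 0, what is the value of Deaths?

The intervention breaks the incoming arrows to Births: Births = -Predator + Prey - 2·Rainfall no longer applies, and Births = 0.
Prey = max(Grass, Rainfall) - 1  [with Grass=5, Rainfall=4]  = 4
Deaths = |Prey - Births|  [with Prey=4, Births=0]  = 4

4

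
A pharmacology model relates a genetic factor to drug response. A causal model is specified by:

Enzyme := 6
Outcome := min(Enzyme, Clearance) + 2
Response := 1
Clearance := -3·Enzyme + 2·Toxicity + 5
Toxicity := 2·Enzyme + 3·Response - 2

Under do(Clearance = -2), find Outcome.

0

Intervening sets Clearance = -2 and removes its equation (Clearance := -3·Enzyme + 2·Toxicity + 5).
Outcome = min(Enzyme, Clearance) + 2  [with Enzyme=6, Clearance=-2]  = 0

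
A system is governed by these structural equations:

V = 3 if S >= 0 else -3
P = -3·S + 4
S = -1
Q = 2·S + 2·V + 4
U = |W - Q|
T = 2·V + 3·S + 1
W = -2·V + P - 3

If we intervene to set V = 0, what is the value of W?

4

Under do(V=0), the mechanism V = 3 if S >= 0 else -3 is discarded; V is fixed at 0.
P = -3·S + 4  [with S=-1]  = 7
W = -2·V + P - 3  [with V=0, P=7]  = 4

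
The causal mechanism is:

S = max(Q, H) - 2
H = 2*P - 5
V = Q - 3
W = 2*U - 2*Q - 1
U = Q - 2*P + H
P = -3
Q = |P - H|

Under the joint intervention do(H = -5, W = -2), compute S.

Setting H = -5, W = -2 by intervention discards those variables' equations.
Q = |P - H|  [with P=-3, H=-5]  = 2
S = max(Q, H) - 2  [with Q=2, H=-5]  = 0

0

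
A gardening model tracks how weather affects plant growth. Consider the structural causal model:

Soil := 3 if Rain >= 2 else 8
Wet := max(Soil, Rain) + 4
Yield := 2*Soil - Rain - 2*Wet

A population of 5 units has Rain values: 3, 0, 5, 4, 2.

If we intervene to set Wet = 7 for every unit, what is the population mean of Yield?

Under do(Wet=7), Wet's equation is replaced by Wet=7 for every unit. Per-unit Yield: -11, 2, -13, -12, -10. Mean = -8.8.

-8.8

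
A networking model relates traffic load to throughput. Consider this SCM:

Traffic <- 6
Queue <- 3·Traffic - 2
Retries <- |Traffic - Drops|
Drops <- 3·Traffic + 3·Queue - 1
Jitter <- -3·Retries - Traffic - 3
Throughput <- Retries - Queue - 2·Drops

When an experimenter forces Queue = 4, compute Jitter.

do(Queue=4) replaces the equation Queue <- 3·Traffic - 2 with the constant Queue = 4.
Drops = 3·Traffic + 3·Queue - 1  [with Traffic=6, Queue=4]  = 29
Retries = |Traffic - Drops|  [with Traffic=6, Drops=29]  = 23
Jitter = -3·Retries - Traffic - 3  [with Retries=23, Traffic=6]  = -78

-78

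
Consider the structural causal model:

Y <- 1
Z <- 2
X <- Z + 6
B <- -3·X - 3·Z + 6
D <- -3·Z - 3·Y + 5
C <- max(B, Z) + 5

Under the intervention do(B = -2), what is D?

-4

Intervening sets B = -2 and removes its equation (B <- -3·X - 3·Z + 6).
No directed path runs from B to D, so D keeps its natural value.
D = -3·Z - 3·Y + 5  [with Z=2, Y=1]  = -4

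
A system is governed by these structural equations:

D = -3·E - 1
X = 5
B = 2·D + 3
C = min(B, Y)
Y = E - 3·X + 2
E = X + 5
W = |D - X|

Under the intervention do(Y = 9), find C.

-59

The intervention breaks the incoming arrows to Y: Y = E - 3·X + 2 no longer applies, and Y = 9.
E = X + 5  [with X=5]  = 10
D = -3·E - 1  [with E=10]  = -31
B = 2·D + 3  [with D=-31]  = -59
C = min(B, Y)  [with B=-59, Y=9]  = -59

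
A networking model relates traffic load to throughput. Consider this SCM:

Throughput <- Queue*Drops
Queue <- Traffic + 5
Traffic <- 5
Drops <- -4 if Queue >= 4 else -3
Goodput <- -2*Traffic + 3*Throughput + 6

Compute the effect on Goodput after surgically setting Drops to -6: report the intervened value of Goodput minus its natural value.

do(Drops=-6) replaces the equation Drops <- -4 if Queue >= 4 else -3 with the constant Drops = -6.
Queue = Traffic + 5  [with Traffic=5]  = 10
Throughput = Queue*Drops  [with Queue=10, Drops=-6]  = -60
Goodput = -2*Traffic + 3*Throughput + 6  [with Traffic=5, Throughput=-60]  = -184
Without intervention: Queue = Traffic + 5  [with Traffic=5]  = 10; Drops = -4 if Queue >= 4 else -3  [with Queue=10]  = -4; Throughput = Queue*Drops  [with Queue=10, Drops=-4]  = -40; Goodput = -2*Traffic + 3*Throughput + 6  [with Traffic=5, Throughput=-40]  = -124.
Change = -184 − (-124) = -60.

-60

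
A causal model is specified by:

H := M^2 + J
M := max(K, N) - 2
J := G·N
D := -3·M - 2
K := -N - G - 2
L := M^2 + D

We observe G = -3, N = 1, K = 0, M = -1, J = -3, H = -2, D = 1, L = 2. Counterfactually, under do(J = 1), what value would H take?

2

The intervention breaks the incoming arrows to J: J := G·N no longer applies, and J = 1.
K = -N - G - 2  [with N=1, G=-3]  = 0
M = max(K, N) - 2  [with K=0, N=1]  = -1
H = M^2 + J  [with M=-1, J=1]  = 2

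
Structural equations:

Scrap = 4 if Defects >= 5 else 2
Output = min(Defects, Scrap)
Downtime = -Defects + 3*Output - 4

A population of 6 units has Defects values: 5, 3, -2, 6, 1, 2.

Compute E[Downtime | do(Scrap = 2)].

-3

Under do(Scrap=2), Scrap's equation is replaced by Scrap=2 for every unit. Per-unit Downtime: -3, -1, -8, -4, -2, 0. Mean = -3.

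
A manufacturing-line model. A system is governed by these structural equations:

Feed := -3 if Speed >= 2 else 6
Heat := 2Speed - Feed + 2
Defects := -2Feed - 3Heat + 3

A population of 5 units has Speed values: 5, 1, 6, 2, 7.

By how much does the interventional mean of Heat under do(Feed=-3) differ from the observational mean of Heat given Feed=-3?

-1.6

do(Feed=-3) breaks Feed's dependence on Speed. With Feed=-3 fixed, Heat across the units is 15, 7, 17, 9, 19, mean 13.4.
E[Heat|Feed=-3] averages over only the 4 units with Feed=-3 (Speed = 5, 6, 2, 7): Heat = 15, 17, 9, 19, mean 15.
Difference = 13.4 − 15 = -1.6.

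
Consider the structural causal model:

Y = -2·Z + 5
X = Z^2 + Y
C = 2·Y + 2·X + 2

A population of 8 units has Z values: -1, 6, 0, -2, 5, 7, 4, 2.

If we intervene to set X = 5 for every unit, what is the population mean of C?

do(X=5) breaks X's dependence on Z. With X=5 fixed, C across the units is 26, -2, 22, 30, 2, -6, 6, 14, mean 11.5.

11.5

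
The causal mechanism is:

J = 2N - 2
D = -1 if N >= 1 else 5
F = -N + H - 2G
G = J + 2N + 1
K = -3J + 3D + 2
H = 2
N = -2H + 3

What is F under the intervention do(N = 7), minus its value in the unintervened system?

do(N=7) replaces the equation N = -2H + 3 with the constant N = 7.
J = 2N - 2  [with N=7]  = 12
G = J + 2N + 1  [with J=12, N=7]  = 27
F = -N + H - 2G  [with N=7, H=2, G=27]  = -59
Without intervention: N = -2H + 3  [with H=2]  = -1; J = 2N - 2  [with N=-1]  = -4; G = J + 2N + 1  [with J=-4, N=-1]  = -5; F = -N + H - 2G  [with N=-1, H=2, G=-5]  = 13.
Change = -59 − 13 = -72.

-72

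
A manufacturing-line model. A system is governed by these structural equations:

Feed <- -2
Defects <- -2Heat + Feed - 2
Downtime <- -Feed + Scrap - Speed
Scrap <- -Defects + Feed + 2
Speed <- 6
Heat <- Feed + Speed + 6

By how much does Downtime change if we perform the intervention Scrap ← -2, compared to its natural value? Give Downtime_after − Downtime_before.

-26

The intervention breaks the incoming arrows to Scrap: Scrap <- -Defects + Feed + 2 no longer applies, and Scrap = -2.
Downtime = -Feed + Scrap - Speed  [with Feed=-2, Scrap=-2, Speed=6]  = -6
Without intervention: Heat = Feed + Speed + 6  [with Feed=-2, Speed=6]  = 10; Defects = -2Heat + Feed - 2  [with Heat=10, Feed=-2]  = -24; Scrap = -Defects + Feed + 2  [with Defects=-24, Feed=-2]  = 24; Downtime = -Feed + Scrap - Speed  [with Feed=-2, Scrap=24, Speed=6]  = 20.
Change = -6 − 20 = -26.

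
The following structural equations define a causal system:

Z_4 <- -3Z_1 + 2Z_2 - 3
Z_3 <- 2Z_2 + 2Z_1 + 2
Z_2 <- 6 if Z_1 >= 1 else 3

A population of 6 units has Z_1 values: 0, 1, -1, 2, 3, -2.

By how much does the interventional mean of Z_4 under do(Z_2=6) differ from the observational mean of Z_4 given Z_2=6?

The intervention sets Z_2=6 in all 6 units regardless of Z_1. Recomputing Z_4 per unit gives 9, 6, 12, 3, 0, 15; average 7.5.
Conditioning on Z_2=6 selects the 3 unit(s) with Z_1 ∈ {1, 2, 3}. Their Z_4 values: 6, 3, 0. Mean = 3.
Difference = 7.5 − 3 = 4.5.

4.5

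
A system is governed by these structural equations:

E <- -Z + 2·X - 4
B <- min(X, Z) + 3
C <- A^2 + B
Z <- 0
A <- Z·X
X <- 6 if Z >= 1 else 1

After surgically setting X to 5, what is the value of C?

do(X=5) replaces the equation X <- 6 if Z >= 1 else 1 with the constant X = 5.
A = Z·X  [with Z=0, X=5]  = 0
B = min(X, Z) + 3  [with X=5, Z=0]  = 3
C = A^2 + B  [with A=0, B=3]  = 3

3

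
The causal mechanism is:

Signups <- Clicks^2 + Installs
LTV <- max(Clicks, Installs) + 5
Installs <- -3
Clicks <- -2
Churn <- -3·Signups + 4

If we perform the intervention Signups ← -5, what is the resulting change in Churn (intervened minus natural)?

The intervention breaks the incoming arrows to Signups: Signups <- Clicks^2 + Installs no longer applies, and Signups = -5.
Churn = -3·Signups + 4  [with Signups=-5]  = 19
Without intervention: Signups = Clicks^2 + Installs  [with Clicks=-2, Installs=-3]  = 1; Churn = -3·Signups + 4  [with Signups=1]  = 1.
Change = 19 − 1 = 18.

18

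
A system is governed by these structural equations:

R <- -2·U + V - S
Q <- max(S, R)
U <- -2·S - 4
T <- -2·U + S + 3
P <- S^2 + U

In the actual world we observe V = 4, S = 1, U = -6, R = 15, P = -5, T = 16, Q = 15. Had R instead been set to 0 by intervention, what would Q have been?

The intervention breaks the incoming arrows to R: R <- -2·U + V - S no longer applies, and R = 0.
Q = max(S, R)  [with S=1, R=0]  = 1

1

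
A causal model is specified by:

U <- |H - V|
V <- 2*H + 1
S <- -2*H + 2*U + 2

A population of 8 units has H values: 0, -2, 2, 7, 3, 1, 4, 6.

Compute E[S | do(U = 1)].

Every unit gets U=1 under the intervention. S values become 4, 8, 0, -10, -2, 2, -4, -8; E[S|do(U=1)] = -1.25.

-1.25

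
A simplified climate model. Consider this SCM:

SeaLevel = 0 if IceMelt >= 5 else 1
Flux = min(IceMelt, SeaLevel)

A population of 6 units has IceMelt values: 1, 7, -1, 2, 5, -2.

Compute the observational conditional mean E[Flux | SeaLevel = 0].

Conditioning on SeaLevel=0 selects the 2 unit(s) with IceMelt ∈ {7, 5}. Their Flux values: 0, 0. Mean = 0.

0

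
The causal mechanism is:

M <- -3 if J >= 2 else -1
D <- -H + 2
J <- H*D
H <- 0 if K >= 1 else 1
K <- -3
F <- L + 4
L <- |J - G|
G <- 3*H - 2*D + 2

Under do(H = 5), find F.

42

do(H=5) replaces the equation H <- 0 if K >= 1 else 1 with the constant H = 5.
D = -H + 2  [with H=5]  = -3
J = H*D  [with H=5, D=-3]  = -15
G = 3*H - 2*D + 2  [with H=5, D=-3]  = 23
L = |J - G|  [with J=-15, G=23]  = 38
F = L + 4  [with L=38]  = 42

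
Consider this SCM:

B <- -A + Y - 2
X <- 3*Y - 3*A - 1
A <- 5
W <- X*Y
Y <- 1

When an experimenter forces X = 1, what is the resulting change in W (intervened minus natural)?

14

The intervention breaks the incoming arrows to X: X <- 3*Y - 3*A - 1 no longer applies, and X = 1.
W = X*Y  [with X=1, Y=1]  = 1
Without intervention: X = 3*Y - 3*A - 1  [with Y=1, A=5]  = -13; W = X*Y  [with X=-13, Y=1]  = -13.
Change = 1 − (-13) = 14.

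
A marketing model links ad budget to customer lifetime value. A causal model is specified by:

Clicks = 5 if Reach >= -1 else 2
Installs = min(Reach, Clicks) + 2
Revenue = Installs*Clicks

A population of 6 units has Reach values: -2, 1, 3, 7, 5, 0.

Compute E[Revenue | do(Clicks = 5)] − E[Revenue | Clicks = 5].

-4

Every unit gets Clicks=5 under the intervention. Revenue values become 0, 15, 25, 35, 35, 10; E[Revenue|do(Clicks=5)] = 20.
Conditioning on Clicks=5 selects the 5 unit(s) with Reach ∈ {1, 3, 7, 5, 0}. Their Revenue values: 15, 25, 35, 35, 10. Mean = 24.
Difference = 20 − 24 = -4.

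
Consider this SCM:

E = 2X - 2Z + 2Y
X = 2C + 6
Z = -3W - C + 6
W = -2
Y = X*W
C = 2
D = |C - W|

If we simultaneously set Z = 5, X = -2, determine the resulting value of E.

The joint intervention fixes Z = 5, X = -2, removing each variable's own equation.
Y = X*W  [with X=-2, W=-2]  = 4
E = 2X - 2Z + 2Y  [with X=-2, Z=5, Y=4]  = -6

-6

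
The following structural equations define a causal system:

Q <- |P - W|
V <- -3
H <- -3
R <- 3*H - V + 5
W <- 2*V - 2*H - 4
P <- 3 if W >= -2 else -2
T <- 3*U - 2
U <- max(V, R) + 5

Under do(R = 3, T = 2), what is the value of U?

8

Under do(R = 3, T = 2), each intervened variable's structural equation is replaced by its fixed value.
U = max(V, R) + 5  [with V=-3, R=3]  = 8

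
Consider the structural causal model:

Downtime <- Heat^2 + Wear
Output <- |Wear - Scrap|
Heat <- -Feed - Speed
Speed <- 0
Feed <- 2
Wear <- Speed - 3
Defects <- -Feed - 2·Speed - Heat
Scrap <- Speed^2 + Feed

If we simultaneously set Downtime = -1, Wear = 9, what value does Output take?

Under do(Downtime = -1, Wear = 9), each intervened variable's structural equation is replaced by its fixed value.
Scrap = Speed^2 + Feed  [with Speed=0, Feed=2]  = 2
Output = |Wear - Scrap|  [with Wear=9, Scrap=2]  = 7

7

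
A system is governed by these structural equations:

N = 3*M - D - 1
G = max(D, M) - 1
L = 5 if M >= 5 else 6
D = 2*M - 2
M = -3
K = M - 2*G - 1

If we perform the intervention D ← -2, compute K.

2

Under do(D=-2), the mechanism D = 2*M - 2 is discarded; D is fixed at -2.
G = max(D, M) - 1  [with D=-2, M=-3]  = -3
K = M - 2*G - 1  [with M=-3, G=-3]  = 2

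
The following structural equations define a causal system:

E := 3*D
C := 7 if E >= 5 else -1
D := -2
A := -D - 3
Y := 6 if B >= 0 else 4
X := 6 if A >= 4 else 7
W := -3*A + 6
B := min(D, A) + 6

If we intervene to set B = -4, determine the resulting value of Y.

Intervening sets B = -4 and removes its equation (B := min(D, A) + 6).
Y = 6 if B >= 0 else 4  [with B=-4]  = 4

4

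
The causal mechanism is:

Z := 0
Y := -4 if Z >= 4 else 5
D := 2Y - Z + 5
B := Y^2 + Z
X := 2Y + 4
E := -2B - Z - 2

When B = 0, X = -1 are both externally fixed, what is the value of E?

-2

The joint intervention fixes B = 0, X = -1, removing each variable's own equation.
E = -2B - Z - 2  [with B=0, Z=0]  = -2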